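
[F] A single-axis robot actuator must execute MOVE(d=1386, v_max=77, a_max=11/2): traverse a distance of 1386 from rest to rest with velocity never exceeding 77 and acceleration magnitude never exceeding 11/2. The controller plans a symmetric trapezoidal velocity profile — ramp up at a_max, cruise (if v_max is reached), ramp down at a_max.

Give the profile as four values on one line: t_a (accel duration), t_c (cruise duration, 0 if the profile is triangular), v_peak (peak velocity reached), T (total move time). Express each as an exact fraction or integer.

(v_max)²/a_max = 77²/(11/2) = 1078
1386 ≥ 1078 ⇒ cruise phase
t_a = 77/(11/2) = 14; v_peak = 77
d_cruise = 1386 − 1078 = 308; t_c = 308/77 = 4
T = 2·14 + 4 = 32

t_a=14 t_c=4 v_peak=77 T=32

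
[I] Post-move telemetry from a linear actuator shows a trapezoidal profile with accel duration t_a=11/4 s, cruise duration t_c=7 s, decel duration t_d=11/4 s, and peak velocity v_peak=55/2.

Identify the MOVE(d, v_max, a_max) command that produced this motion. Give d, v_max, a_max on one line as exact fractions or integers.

d=2145/8 v_max=55/2 a_max=10

a_max = (55/2)/(11/4) = 10
d_a = ½·55/2·11/4 = 605/16; d_c = 55/2·7 = 385/2
d = 2·605/16 + 385/2 = 2145/8
t_c = 7 > 0 so v_max = 55/2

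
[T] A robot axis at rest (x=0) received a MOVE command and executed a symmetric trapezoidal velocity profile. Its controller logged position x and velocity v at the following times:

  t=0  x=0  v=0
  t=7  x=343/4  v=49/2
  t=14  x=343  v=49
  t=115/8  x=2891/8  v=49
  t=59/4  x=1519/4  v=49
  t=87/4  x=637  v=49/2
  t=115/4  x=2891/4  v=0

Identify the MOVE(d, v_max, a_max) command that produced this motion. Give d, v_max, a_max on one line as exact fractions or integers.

final state: t=115/4, x=2891/4, v=0 → d = 2891/4
a_max = (49/2−0)/(7−0) = 7/2
max v = 49 over t∈[14,59/4] → v_max = 49
check: 49·(14+3/4) = 2891/4 ✓

d=2891/4 v_max=49 a_max=7/2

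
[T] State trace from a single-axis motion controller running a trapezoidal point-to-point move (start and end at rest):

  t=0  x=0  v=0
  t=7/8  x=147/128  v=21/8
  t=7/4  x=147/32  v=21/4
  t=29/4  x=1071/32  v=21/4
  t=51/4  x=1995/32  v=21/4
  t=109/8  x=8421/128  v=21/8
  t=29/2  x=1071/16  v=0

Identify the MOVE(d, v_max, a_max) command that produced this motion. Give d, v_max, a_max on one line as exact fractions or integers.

d=1071/16 v_max=21/4 a_max=3

final state: t=29/2, x=1071/16, v=0 → d = 1071/16
a_max = (21/8−0)/(7/8−0) = 3
max v = 21/4 over t∈[7/4,51/4] → v_max = 21/4
check: 21/4·(7/4+11) = 1071/16 ✓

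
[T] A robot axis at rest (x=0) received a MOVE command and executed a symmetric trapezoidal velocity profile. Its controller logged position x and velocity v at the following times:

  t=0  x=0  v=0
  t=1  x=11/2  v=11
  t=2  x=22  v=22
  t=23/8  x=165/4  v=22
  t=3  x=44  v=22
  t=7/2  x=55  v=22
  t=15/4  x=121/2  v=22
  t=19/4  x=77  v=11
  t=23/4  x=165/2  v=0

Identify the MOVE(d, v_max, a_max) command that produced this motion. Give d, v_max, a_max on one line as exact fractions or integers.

final state: t=23/4, x=165/2, v=0 → d = 165/2
a_max = (11−0)/(1−0) = 11
max v = 22 over t∈[2,15/4] → v_max = 22
check: 22·(2+7/4) = 165/2 ✓

d=165/2 v_max=22 a_max=11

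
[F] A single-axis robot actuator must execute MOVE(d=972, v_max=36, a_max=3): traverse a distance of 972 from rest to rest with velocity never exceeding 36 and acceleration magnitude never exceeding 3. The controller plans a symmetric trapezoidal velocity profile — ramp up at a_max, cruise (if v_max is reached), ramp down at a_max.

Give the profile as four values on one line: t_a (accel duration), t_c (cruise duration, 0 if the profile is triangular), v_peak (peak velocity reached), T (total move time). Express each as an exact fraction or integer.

vₘ²/aₘ = 36²/3 = 432
972 ≥ 432 ⇒ cruise phase
t_a = 36/3 = 12; v_peak = 36
d_cruise = 972 − 432 = 540; t_c = 540/36 = 15
T = 2·12 + 15 = 39

t_a=12 t_c=15 v_peak=36 T=39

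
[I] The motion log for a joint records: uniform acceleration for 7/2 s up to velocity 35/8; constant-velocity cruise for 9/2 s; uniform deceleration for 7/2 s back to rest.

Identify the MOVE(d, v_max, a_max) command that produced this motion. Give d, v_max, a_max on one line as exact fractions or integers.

d=35 v_max=35/8 a_max=5/4

a_max = (35/8)/(7/2) = 5/4
d_a = ½·35/8·7/2 = 245/32; d_c = 35/8·9/2 = 315/16
d = 2·245/32 + 315/16 = 35
t_c = 9/2 > 0 so v_max = 35/8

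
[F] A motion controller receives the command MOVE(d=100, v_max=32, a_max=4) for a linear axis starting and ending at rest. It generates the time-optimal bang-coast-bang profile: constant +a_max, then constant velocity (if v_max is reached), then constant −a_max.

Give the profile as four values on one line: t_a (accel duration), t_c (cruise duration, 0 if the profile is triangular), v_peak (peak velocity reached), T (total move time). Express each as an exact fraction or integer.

t_a=5 t_c=0 v_peak=20 T=10

(v_max)²/a_max = 32²/4 = 256
100 < 256 → triangular
v_peak = √(100·4) = √400 = 20
t_a = 20/4 = 5; t_c = 0
T = 2·5 = 10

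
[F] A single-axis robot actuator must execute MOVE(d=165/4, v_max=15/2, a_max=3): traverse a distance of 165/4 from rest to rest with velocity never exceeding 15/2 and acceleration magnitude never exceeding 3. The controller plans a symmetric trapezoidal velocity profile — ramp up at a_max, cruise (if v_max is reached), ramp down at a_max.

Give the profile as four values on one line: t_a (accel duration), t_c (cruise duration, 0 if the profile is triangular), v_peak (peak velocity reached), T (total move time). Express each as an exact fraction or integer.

t_a=5/2 t_c=3 v_peak=15/2 T=8

v_max²/a_max = (15/2)²/3 = 75/4
165/4 ≥ 75/4 so v_max reached
t_a = (15/2)/3 = 5/2; v_peak = 15/2
d_cruise = 165/4 − 75/4 = 45/2; t_c = (45/2)/(15/2) = 3
T = 2·5/2 + 3 = 8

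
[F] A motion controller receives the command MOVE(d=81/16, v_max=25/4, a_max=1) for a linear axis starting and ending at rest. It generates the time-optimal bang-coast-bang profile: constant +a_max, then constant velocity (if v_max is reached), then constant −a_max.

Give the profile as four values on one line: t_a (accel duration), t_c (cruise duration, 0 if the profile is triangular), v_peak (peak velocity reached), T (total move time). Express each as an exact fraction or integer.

(v_max)²/a_max = (25/4)²/1 = 625/16
81/16 < 625/16 so t_c = 0
v_peak = √(81/16·1) = √(81/16) = 9/4
t_a = (9/4)/1 = 9/4; t_c = 0
T = 2·9/4 = 9/2

t_a=9/4 t_c=0 v_peak=9/4 T=9/2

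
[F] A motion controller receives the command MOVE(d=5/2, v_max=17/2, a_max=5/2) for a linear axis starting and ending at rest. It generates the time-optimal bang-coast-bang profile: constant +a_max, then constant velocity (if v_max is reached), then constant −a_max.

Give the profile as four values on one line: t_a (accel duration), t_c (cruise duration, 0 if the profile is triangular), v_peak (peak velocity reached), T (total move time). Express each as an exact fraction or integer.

vₘ²/aₘ = (17/2)²/(5/2) = 289/10
5/2 < 289/10 ⇒ no cruise
v_peak = √(5/2·5/2) = √(25/4) = 5/2
t_a = (5/2)/(5/2) = 1; t_c = 0
T = 2·1 = 2

t_a=1 t_c=0 v_peak=5/2 T=2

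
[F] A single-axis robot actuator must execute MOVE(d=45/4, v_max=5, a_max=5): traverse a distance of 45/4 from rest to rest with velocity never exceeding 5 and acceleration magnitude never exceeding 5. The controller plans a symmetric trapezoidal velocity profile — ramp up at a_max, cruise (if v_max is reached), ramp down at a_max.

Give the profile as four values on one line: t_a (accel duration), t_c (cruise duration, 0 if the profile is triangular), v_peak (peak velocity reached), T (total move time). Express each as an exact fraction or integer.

v_max²/a_max = 5²/5 = 5
45/4 ≥ 5 ⇒ cruise phase
t_a = 5/5 = 1; v_peak = 5
d_cruise = 45/4 − 5 = 25/4; t_c = (25/4)/5 = 5/4
T = 2·1 + 5/4 = 13/4

t_a=1 t_c=5/4 v_peak=5 T=13/4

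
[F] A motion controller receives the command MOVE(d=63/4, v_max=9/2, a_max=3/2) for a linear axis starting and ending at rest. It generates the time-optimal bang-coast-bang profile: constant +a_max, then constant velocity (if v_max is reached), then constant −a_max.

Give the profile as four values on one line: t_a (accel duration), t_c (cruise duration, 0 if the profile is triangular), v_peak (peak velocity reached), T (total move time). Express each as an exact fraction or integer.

t_a=3 t_c=1/2 v_peak=9/2 T=13/2

v_max²/a_max = (9/2)²/(3/2) = 27/2
63/4 ≥ 27/2 so v_max reached
t_a = (9/2)/(3/2) = 3; v_peak = 9/2
d_cruise = 63/4 − 27/2 = 9/4; t_c = (9/4)/(9/2) = 1/2
T = 2·3 + 1/2 = 13/2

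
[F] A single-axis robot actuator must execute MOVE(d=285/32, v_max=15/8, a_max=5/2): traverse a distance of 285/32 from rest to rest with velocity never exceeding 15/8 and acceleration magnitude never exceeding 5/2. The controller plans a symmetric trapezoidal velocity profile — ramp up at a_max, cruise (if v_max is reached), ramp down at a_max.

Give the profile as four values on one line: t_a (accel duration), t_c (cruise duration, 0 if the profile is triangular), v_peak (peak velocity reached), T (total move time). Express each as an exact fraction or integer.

t_a=3/4 t_c=4 v_peak=15/8 T=11/2

(v_max)²/a_max = (15/8)²/(5/2) = 45/32
285/32 ≥ 45/32 → trapezoidal
t_a = (15/8)/(5/2) = 3/4; v_peak = 15/8
d_cruise = 285/32 − 45/32 = 15/2; t_c = (15/2)/(15/8) = 4
T = 2·3/4 + 4 = 11/2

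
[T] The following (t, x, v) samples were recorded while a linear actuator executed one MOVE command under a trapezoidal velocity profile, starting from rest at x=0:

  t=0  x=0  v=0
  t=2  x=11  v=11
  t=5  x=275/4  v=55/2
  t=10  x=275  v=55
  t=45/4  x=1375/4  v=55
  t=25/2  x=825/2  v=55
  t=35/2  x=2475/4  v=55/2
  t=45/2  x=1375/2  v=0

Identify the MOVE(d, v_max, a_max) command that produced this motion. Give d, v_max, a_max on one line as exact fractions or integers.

d=1375/2 v_max=55 a_max=11/2

final state: t=45/2, x=1375/2, v=0 → d = 1375/2
a_max = (11−0)/(2−0) = 11/2
max v = 55 over t∈[10,25/2] → v_max = 55
check: 55·(10+5/2) = 1375/2 ✓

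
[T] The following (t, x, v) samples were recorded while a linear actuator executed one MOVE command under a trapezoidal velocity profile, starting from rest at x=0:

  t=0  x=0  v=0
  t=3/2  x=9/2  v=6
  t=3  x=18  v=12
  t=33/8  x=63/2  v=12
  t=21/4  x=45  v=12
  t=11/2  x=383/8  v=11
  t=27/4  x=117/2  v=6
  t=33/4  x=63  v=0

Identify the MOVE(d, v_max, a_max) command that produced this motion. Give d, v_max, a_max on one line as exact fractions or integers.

final state: t=33/4, x=63, v=0 → d = 63
a_max = (6−0)/(3/2−0) = 4
max v = 12 over t∈[3,21/4] → v_max = 12
check: 12·(3+9/4) = 63 ✓

d=63 v_max=12 a_max=4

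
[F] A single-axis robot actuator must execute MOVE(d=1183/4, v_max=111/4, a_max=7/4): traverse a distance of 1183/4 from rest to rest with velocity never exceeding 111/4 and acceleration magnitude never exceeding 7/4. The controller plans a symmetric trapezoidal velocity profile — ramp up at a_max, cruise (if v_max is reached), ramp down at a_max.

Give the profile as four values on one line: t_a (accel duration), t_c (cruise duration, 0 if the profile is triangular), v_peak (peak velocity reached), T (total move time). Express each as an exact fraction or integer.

v_max²/a_max = (111/4)²/(7/4) = 12321/28
1183/4 < 12321/28 ⇒ no cruise
v_peak = √(1183/4·7/4) = √(8281/16) = 91/4
t_a = (91/4)/(7/4) = 13; t_c = 0
T = 2·13 = 26

t_a=13 t_c=0 v_peak=91/4 T=26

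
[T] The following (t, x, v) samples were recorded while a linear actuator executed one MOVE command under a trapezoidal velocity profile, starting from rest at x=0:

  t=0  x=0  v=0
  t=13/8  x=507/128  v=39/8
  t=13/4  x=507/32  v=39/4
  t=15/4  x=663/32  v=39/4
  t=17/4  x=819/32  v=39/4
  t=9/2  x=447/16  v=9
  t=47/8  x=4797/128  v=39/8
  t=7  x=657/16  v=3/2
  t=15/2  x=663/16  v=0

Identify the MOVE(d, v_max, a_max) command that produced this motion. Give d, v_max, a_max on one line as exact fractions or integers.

d=663/16 v_max=39/4 a_max=3

final state: t=15/2, x=663/16, v=0 → d = 663/16
a_max = (39/8−0)/(13/8−0) = 3
max v = 39/4 over t∈[13/4,17/4] → v_max = 39/4
check: 39/4·(13/4+1) = 663/16 ✓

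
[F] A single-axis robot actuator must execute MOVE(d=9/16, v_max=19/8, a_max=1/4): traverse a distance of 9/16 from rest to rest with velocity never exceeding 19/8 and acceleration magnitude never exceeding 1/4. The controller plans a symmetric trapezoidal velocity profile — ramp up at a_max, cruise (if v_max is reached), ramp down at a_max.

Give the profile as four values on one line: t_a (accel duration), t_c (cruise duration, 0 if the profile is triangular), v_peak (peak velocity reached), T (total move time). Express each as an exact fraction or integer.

t_a=3/2 t_c=0 v_peak=3/8 T=3

v_max²/a_max = (19/8)²/(1/4) = 361/16
9/16 < 361/16 ⇒ no cruise
v_peak = √(9/16·1/4) = √(9/64) = 3/8
t_a = (3/8)/(1/4) = 3/2; t_c = 0
T = 2·3/2 = 3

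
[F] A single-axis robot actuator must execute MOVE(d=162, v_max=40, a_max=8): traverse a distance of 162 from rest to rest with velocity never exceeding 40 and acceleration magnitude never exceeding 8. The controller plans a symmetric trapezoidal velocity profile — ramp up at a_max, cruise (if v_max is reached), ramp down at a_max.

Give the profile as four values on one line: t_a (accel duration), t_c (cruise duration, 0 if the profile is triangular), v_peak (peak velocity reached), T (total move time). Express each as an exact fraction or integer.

t_a=9/2 t_c=0 v_peak=36 T=9

v_max²/a_max = 40²/8 = 200
162 < 200 → triangular
v_peak = √(162·8) = √1296 = 36
t_a = 36/8 = 9/2; t_c = 0
T = 2·9/2 = 9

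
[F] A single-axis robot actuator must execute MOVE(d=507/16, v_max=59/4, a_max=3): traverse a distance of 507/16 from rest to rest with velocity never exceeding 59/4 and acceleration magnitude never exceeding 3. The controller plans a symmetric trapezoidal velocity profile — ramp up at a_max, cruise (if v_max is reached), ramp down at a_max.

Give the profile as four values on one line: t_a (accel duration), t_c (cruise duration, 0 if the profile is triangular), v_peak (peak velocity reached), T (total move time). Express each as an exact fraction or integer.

v_max²/a_max = (59/4)²/3 = 3481/48
507/16 < 3481/48 so t_c = 0
v_peak = √(507/16·3) = √(1521/16) = 39/4
t_a = (39/4)/3 = 13/4; t_c = 0
T = 2·13/4 = 13/2

t_a=13/4 t_c=0 v_peak=39/4 T=13/2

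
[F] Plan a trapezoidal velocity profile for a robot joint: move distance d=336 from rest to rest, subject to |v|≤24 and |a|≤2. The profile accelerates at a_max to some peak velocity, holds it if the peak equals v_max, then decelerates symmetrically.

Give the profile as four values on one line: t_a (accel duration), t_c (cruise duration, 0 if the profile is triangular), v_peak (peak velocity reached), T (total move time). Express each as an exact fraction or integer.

vₘ²/aₘ = 24²/2 = 288
336 ≥ 288 ⇒ cruise phase
t_a = 24/2 = 12; v_peak = 24
d_cruise = 336 − 288 = 48; t_c = 48/24 = 2
T = 2·12 + 2 = 26

t_a=12 t_c=2 v_peak=24 T=26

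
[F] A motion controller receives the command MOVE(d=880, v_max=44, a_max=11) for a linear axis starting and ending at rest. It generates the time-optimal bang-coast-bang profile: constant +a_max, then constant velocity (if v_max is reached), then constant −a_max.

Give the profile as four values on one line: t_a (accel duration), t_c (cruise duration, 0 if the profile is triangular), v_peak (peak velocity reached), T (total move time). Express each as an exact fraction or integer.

t_a=4 t_c=16 v_peak=44 T=24

v_max²/a_max = 44²/11 = 176
880 ≥ 176 so v_max reached
t_a = 44/11 = 4; v_peak = 44
d_cruise = 880 − 176 = 704; t_c = 704/44 = 16
T = 2·4 + 16 = 24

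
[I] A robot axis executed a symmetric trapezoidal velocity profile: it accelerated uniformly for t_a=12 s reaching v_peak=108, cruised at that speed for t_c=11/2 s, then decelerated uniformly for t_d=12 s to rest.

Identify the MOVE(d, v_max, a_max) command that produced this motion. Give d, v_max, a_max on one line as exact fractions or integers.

a_max = 108/12 = 9
d_a = ½·108·12 = 648; d_c = 108·11/2 = 594
d = 2·648 + 594 = 1890
t_c = 11/2 > 0 ⇒ limit active, v_max = 108

d=1890 v_max=108 a_max=9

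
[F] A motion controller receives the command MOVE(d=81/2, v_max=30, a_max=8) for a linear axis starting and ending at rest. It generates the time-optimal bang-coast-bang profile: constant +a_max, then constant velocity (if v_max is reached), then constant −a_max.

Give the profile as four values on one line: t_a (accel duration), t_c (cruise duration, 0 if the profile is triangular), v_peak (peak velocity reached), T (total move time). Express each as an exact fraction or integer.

(v_max)²/a_max = 30²/8 = 225/2
81/2 < 225/2 so t_c = 0
v_peak = √(81/2·8) = √324 = 18
t_a = 18/8 = 9/4; t_c = 0
T = 2·9/4 = 9/2

t_a=9/4 t_c=0 v_peak=18 T=9/2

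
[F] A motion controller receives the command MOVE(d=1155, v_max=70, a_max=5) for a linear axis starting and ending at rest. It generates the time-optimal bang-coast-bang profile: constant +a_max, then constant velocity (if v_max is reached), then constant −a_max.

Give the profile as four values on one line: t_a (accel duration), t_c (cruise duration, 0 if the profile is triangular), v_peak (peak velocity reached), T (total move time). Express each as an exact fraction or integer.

t_a=14 t_c=5/2 v_peak=70 T=61/2

(v_max)²/a_max = 70²/5 = 980
1155 ≥ 980 → trapezoidal
t_a = 70/5 = 14; v_peak = 70
d_cruise = 1155 − 980 = 175; t_c = 175/70 = 5/2
T = 2·14 + 5/2 = 61/2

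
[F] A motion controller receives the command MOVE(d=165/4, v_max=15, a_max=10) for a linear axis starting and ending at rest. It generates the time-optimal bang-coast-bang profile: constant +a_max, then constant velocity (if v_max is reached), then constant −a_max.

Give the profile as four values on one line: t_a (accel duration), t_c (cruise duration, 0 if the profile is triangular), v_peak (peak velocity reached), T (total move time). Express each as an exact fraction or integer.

vₘ²/aₘ = 15²/10 = 45/2
165/4 ≥ 45/2 → trapezoidal
t_a = 15/10 = 3/2; v_peak = 15
d_cruise = 165/4 − 45/2 = 75/4; t_c = (75/4)/15 = 5/4
T = 2·3/2 + 5/4 = 17/4

t_a=3/2 t_c=5/4 v_peak=15 T=17/4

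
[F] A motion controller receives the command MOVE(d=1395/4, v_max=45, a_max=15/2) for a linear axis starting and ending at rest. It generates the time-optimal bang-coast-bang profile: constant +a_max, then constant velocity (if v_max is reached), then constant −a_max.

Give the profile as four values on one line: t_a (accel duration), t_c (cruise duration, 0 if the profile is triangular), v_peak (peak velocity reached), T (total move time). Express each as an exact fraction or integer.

t_a=6 t_c=7/4 v_peak=45 T=55/4

v_max²/a_max = 45²/(15/2) = 270
1395/4 ≥ 270 ⇒ cruise phase
t_a = 45/(15/2) = 6; v_peak = 45
d_cruise = 1395/4 − 270 = 315/4; t_c = (315/4)/45 = 7/4
T = 2·6 + 7/4 = 55/4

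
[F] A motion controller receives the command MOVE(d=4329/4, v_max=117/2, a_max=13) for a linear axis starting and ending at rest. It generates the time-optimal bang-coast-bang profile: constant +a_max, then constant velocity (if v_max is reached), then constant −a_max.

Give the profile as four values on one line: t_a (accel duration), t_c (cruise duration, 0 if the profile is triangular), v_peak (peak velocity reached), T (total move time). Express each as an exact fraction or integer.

vₘ²/aₘ = (117/2)²/13 = 1053/4
4329/4 ≥ 1053/4 so v_max reached
t_a = (117/2)/13 = 9/2; v_peak = 117/2
d_cruise = 4329/4 − 1053/4 = 819; t_c = 819/(117/2) = 14
T = 2·9/2 + 14 = 23

t_a=9/2 t_c=14 v_peak=117/2 T=23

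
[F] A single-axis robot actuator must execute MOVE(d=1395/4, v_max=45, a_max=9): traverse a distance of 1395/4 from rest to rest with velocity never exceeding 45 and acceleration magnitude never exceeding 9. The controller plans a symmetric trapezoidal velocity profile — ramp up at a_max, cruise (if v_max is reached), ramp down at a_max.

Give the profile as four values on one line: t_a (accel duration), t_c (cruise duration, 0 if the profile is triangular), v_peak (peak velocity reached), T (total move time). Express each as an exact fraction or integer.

t_a=5 t_c=11/4 v_peak=45 T=51/4

v_max²/a_max = 45²/9 = 225
1395/4 ≥ 225 so v_max reached
t_a = 45/9 = 5; v_peak = 45
d_cruise = 1395/4 − 225 = 495/4; t_c = (495/4)/45 = 11/4
T = 2·5 + 11/4 = 51/4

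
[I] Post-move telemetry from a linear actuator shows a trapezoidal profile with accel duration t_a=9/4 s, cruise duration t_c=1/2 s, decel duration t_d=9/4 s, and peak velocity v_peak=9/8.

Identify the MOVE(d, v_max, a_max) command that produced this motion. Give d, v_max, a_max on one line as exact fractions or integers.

a_max = (9/8)/(9/4) = 1/2
d_a = ½·9/8·9/4 = 81/64; d_c = 9/8·1/2 = 9/16
d = 2·81/64 + 9/16 = 99/32
t_c = 1/2 > 0 ⇒ limit active, v_max = 9/8

d=99/32 v_max=9/8 a_max=1/2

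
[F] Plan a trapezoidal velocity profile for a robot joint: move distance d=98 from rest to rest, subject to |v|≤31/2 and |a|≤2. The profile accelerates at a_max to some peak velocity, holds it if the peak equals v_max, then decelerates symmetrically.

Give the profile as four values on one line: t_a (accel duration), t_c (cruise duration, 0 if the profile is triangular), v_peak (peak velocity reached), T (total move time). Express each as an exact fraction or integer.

vₘ²/aₘ = (31/2)²/2 = 961/8
98 < 961/8 → triangular
v_peak = √(98·2) = √196 = 14
t_a = 14/2 = 7; t_c = 0
T = 2·7 = 14

t_a=7 t_c=0 v_peak=14 T=14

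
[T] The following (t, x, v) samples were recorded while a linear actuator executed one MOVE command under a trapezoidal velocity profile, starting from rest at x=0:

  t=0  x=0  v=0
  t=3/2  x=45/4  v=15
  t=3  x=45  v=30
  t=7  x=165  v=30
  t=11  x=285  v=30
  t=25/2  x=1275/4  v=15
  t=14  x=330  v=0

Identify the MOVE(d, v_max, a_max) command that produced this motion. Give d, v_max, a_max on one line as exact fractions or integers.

d=330 v_max=30 a_max=10

final state: t=14, x=330, v=0 → d = 330
a_max = (15−0)/(3/2−0) = 10
max v = 30 over t∈[3,11] → v_max = 30
check: 30·(3+8) = 330 ✓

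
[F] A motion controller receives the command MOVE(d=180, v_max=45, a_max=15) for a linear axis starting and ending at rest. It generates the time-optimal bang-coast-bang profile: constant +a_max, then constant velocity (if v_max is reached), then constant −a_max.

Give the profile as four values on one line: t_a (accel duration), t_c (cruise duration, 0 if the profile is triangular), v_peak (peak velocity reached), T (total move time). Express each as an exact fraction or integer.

t_a=3 t_c=1 v_peak=45 T=7

v_max²/a_max = 45²/15 = 135
180 ≥ 135 ⇒ cruise phase
t_a = 45/15 = 3; v_peak = 45
d_cruise = 180 − 135 = 45; t_c = 45/45 = 1
T = 2·3 + 1 = 7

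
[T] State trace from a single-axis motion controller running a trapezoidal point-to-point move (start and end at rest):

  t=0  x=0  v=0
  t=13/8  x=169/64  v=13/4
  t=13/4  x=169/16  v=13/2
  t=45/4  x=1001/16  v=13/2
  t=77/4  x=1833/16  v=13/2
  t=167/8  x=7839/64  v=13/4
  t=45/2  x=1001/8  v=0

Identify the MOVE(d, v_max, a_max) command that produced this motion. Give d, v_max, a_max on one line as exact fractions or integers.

d=1001/8 v_max=13/2 a_max=2

final state: t=45/2, x=1001/8, v=0 → d = 1001/8
a_max = (13/4−0)/(13/8−0) = 2
max v = 13/2 over t∈[13/4,77/4] → v_max = 13/2
check: 13/2·(13/4+16) = 1001/8 ✓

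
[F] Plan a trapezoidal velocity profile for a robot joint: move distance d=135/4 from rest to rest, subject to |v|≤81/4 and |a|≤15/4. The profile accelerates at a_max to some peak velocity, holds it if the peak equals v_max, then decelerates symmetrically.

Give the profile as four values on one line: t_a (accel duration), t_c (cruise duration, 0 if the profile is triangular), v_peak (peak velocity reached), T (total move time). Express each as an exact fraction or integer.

t_a=3 t_c=0 v_peak=45/4 T=6

vₘ²/aₘ = (81/4)²/(15/4) = 2187/20
135/4 < 2187/20 → triangular
v_peak = √(135/4·15/4) = √(2025/16) = 45/4
t_a = (45/4)/(15/4) = 3; t_c = 0
T = 2·3 = 6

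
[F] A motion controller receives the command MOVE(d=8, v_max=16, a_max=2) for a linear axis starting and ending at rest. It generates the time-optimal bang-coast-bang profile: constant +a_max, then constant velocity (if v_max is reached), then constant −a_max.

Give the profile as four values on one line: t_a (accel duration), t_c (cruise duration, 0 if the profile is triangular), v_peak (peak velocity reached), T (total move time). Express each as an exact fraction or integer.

vₘ²/aₘ = 16²/2 = 128
8 < 128 so t_c = 0
v_peak = √(8·2) = √16 = 4
t_a = 4/2 = 2; t_c = 0
T = 2·2 = 4

t_a=2 t_c=0 v_peak=4 T=4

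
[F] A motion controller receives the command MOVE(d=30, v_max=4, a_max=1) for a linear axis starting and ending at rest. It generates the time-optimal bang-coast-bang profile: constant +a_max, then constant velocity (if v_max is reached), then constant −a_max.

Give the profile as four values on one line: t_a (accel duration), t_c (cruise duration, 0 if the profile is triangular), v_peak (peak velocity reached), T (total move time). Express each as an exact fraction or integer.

t_a=4 t_c=7/2 v_peak=4 T=23/2

v_max²/a_max = 4²/1 = 16
30 ≥ 16 ⇒ cruise phase
t_a = 4/1 = 4; v_peak = 4
d_cruise = 30 − 16 = 14; t_c = 14/4 = 7/2
T = 2·4 + 7/2 = 23/2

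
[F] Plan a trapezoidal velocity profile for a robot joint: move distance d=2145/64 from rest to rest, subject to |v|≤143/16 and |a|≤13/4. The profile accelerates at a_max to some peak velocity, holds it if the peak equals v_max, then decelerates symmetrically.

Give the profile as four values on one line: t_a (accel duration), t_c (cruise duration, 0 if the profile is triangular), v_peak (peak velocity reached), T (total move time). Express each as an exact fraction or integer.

t_a=11/4 t_c=1 v_peak=143/16 T=13/2

(v_max)²/a_max = (143/16)²/(13/4) = 1573/64
2145/64 ≥ 1573/64 → trapezoidal
t_a = (143/16)/(13/4) = 11/4; v_peak = 143/16
d_cruise = 2145/64 − 1573/64 = 143/16; t_c = (143/16)/(143/16) = 1
T = 2·11/4 + 1 = 13/2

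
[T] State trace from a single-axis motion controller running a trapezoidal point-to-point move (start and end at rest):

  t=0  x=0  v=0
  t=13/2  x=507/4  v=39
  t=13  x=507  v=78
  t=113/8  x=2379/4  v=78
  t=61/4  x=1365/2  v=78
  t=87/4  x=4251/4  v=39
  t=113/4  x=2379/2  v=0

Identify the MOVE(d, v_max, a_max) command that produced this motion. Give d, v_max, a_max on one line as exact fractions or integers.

d=2379/2 v_max=78 a_max=6

final state: t=113/4, x=2379/2, v=0 → d = 2379/2
a_max = (39−0)/(13/2−0) = 6
max v = 78 over t∈[13,61/4] → v_max = 78
check: 78·(13+9/4) = 2379/2 ✓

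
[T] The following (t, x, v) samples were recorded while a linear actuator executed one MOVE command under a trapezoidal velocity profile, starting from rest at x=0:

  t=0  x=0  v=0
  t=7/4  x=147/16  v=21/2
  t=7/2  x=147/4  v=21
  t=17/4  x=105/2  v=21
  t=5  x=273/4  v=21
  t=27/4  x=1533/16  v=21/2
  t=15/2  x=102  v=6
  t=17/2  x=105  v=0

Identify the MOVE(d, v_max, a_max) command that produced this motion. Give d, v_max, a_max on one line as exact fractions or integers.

final state: t=17/2, x=105, v=0 → d = 105
a_max = (21/2−0)/(7/4−0) = 6
max v = 21 over t∈[7/2,5] → v_max = 21
check: 21·(7/2+3/2) = 105 ✓

d=105 v_max=21 a_max=6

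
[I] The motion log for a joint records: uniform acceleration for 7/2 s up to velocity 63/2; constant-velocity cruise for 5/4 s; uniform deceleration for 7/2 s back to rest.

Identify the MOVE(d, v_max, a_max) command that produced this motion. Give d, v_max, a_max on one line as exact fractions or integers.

a_max = (63/2)/(7/2) = 9
d_a = ½·63/2·7/2 = 441/8; d_c = 63/2·5/4 = 315/8
d = 2·441/8 + 315/8 = 1197/8
t_c = 5/4 > 0 so v_max = 63/2

d=1197/8 v_max=63/2 a_max=9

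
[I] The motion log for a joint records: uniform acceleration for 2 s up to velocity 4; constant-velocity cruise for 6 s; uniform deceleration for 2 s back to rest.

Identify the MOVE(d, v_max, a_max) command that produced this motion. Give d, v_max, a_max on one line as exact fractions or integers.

d=32 v_max=4 a_max=2

a_max = 4/2 = 2
d_a = ½·4·2 = 4; d_c = 4·6 = 24
d = 2·4 + 24 = 32
t_c = 6 > 0 so v_max = 4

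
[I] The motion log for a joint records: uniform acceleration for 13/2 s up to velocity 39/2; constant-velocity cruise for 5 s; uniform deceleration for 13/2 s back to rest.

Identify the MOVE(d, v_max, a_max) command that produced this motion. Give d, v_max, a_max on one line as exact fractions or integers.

d=897/4 v_max=39/2 a_max=3

a_max = (39/2)/(13/2) = 3
d_a = ½·39/2·13/2 = 507/8; d_c = 39/2·5 = 195/2
d = 2·507/8 + 195/2 = 897/4
t_c = 5 > 0 ⇒ limit active, v_max = 39/2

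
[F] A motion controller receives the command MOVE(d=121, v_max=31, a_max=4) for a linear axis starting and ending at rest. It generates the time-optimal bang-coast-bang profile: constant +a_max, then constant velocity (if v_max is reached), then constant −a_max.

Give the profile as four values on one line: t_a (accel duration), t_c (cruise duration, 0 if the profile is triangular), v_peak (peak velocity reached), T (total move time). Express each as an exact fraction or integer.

v_max²/a_max = 31²/4 = 961/4
121 < 961/4 → triangular
v_peak = √(121·4) = √484 = 22
t_a = 22/4 = 11/2; t_c = 0
T = 2·11/2 = 11

t_a=11/2 t_c=0 v_peak=22 T=11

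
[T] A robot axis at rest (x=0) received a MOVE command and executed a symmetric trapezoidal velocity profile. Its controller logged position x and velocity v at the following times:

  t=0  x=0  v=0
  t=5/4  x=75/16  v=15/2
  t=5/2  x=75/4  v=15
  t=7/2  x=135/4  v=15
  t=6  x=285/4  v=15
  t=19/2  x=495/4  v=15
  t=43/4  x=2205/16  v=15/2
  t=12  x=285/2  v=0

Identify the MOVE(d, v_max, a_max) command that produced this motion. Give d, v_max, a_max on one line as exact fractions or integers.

final state: t=12, x=285/2, v=0 → d = 285/2
a_max = (15/2−0)/(5/4−0) = 6
max v = 15 over t∈[5/2,19/2] → v_max = 15
check: 15·(5/2+7) = 285/2 ✓

d=285/2 v_max=15 a_max=6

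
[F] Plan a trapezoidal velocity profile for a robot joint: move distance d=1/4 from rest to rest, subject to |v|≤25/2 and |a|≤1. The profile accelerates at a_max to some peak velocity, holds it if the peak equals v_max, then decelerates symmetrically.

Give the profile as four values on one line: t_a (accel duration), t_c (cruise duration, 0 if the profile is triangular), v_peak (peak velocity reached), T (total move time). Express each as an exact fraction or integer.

v_max²/a_max = (25/2)²/1 = 625/4
1/4 < 625/4 ⇒ no cruise
v_peak = √(1/4·1) = √(1/4) = 1/2
t_a = (1/2)/1 = 1/2; t_c = 0
T = 2·1/2 = 1

t_a=1/2 t_c=0 v_peak=1/2 T=1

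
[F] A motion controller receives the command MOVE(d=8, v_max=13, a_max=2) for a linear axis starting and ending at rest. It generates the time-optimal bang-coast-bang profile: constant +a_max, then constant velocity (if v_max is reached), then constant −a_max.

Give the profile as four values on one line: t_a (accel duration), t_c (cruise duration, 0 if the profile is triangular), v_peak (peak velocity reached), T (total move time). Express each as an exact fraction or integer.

t_a=2 t_c=0 v_peak=4 T=4

v_max²/a_max = 13²/2 = 169/2
8 < 169/2 → triangular
v_peak = √(8·2) = √16 = 4
t_a = 4/2 = 2; t_c = 0
T = 2·2 = 4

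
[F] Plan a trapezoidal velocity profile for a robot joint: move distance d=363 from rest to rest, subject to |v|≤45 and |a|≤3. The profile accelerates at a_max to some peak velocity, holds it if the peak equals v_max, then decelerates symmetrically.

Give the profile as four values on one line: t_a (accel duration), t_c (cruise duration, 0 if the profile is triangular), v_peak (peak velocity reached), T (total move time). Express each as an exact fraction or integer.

t_a=11 t_c=0 v_peak=33 T=22

(v_max)²/a_max = 45²/3 = 675
363 < 675 so t_c = 0
v_peak = √(363·3) = √1089 = 33
t_a = 33/3 = 11; t_c = 0
T = 2·11 = 22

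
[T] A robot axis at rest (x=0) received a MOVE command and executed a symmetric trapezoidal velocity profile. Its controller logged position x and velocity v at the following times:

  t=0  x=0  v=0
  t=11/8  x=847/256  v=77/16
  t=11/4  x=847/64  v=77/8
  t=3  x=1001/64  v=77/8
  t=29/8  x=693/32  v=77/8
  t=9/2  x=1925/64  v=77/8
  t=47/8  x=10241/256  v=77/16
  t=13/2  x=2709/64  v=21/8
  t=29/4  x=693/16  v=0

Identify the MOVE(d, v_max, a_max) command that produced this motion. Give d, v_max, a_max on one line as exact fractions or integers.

d=693/16 v_max=77/8 a_max=7/2

final state: t=29/4, x=693/16, v=0 → d = 693/16
a_max = (77/16−0)/(11/8−0) = 7/2
max v = 77/8 over t∈[11/4,9/2] → v_max = 77/8
check: 77/8·(11/4+7/4) = 693/16 ✓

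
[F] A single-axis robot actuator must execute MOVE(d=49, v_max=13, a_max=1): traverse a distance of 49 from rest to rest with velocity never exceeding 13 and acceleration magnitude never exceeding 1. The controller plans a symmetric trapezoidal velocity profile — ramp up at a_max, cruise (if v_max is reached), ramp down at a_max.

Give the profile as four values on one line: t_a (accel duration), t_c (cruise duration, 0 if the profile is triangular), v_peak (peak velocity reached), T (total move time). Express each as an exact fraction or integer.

t_a=7 t_c=0 v_peak=7 T=14

(v_max)²/a_max = 13²/1 = 169
49 < 169 → triangular
v_peak = √(49·1) = √49 = 7
t_a = 7/1 = 7; t_c = 0
T = 2·7 = 14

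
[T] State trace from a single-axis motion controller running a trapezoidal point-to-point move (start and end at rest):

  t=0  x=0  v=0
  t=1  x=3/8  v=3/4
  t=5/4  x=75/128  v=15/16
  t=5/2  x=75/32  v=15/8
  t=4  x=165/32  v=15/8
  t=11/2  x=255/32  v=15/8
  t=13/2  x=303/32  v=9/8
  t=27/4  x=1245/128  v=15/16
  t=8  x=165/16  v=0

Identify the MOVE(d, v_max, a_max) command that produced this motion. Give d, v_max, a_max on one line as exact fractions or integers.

d=165/16 v_max=15/8 a_max=3/4

final state: t=8, x=165/16, v=0 → d = 165/16
a_max = (3/4−0)/(1−0) = 3/4
max v = 15/8 over t∈[5/2,11/2] → v_max = 15/8
check: 15/8·(5/2+3) = 165/16 ✓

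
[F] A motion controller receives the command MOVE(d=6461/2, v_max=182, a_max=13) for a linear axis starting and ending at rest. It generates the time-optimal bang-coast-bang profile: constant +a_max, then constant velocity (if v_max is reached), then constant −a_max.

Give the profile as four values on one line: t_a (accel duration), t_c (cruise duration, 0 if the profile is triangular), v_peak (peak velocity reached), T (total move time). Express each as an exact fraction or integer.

v_max²/a_max = 182²/13 = 2548
6461/2 ≥ 2548 so v_max reached
t_a = 182/13 = 14; v_peak = 182
d_cruise = 6461/2 − 2548 = 1365/2; t_c = (1365/2)/182 = 15/4
T = 2·14 + 15/4 = 127/4

t_a=14 t_c=15/4 v_peak=182 T=127/4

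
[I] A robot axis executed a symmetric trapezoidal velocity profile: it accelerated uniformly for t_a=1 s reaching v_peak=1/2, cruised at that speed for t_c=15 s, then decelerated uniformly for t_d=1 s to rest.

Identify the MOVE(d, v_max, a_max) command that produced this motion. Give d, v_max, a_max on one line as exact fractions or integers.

d=8 v_max=1/2 a_max=1/2

a_max = (1/2)/1 = 1/2
d_a = ½·1/2·1 = 1/4; d_c = 1/2·15 = 15/2
d = 2·1/4 + 15/2 = 8
t_c = 15 > 0 ⇒ limit active, v_max = 1/2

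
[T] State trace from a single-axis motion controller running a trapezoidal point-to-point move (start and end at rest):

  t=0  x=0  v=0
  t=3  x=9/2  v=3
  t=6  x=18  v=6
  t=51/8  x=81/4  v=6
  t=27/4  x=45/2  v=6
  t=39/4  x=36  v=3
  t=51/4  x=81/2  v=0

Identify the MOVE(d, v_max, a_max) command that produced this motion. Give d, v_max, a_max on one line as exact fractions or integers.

final state: t=51/4, x=81/2, v=0 → d = 81/2
a_max = (3−0)/(3−0) = 1
max v = 6 over t∈[6,27/4] → v_max = 6
check: 6·(6+3/4) = 81/2 ✓

d=81/2 v_max=6 a_max=1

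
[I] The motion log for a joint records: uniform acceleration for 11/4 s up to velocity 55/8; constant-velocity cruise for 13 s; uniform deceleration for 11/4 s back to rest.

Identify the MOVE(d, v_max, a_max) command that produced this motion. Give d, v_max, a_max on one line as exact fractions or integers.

a_max = (55/8)/(11/4) = 5/2
d_a = ½·55/8·11/4 = 605/64; d_c = 55/8·13 = 715/8
d = 2·605/64 + 715/8 = 3465/32
t_c = 13 > 0 ⇒ limit active, v_max = 55/8

d=3465/32 v_max=55/8 a_max=5/2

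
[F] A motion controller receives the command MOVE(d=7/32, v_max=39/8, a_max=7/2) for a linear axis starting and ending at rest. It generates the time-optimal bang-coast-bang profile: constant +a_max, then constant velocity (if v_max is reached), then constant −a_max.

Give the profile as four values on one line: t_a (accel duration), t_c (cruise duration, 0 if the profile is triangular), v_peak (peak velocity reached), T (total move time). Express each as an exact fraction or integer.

t_a=1/4 t_c=0 v_peak=7/8 T=1/2

v_max²/a_max = (39/8)²/(7/2) = 1521/224
7/32 < 1521/224 so t_c = 0
v_peak = √(7/32·7/2) = √(49/64) = 7/8
t_a = (7/8)/(7/2) = 1/4; t_c = 0
T = 2·1/4 = 1/2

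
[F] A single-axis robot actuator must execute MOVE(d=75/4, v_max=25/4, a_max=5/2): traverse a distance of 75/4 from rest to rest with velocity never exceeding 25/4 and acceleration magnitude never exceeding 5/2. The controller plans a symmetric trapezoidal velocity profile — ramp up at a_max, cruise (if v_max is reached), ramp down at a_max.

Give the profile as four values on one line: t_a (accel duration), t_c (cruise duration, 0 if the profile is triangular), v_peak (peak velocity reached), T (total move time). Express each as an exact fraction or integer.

t_a=5/2 t_c=1/2 v_peak=25/4 T=11/2

vₘ²/aₘ = (25/4)²/(5/2) = 125/8
75/4 ≥ 125/8 so v_max reached
t_a = (25/4)/(5/2) = 5/2; v_peak = 25/4
d_cruise = 75/4 − 125/8 = 25/8; t_c = (25/8)/(25/4) = 1/2
T = 2·5/2 + 1/2 = 11/2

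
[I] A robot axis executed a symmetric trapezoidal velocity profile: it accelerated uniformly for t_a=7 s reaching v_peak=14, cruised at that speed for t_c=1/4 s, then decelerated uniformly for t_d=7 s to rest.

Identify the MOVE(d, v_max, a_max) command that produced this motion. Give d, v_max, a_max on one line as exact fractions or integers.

d=203/2 v_max=14 a_max=2

a_max = 14/7 = 2
d_a = ½·14·7 = 49; d_c = 14·1/4 = 7/2
d = 2·49 + 7/2 = 203/2
t_c = 1/4 > 0 ⇒ limit active, v_max = 14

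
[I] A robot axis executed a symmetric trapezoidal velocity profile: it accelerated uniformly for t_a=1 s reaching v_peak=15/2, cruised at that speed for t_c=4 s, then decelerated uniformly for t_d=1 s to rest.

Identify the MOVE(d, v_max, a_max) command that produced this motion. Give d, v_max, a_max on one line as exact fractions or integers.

d=75/2 v_max=15/2 a_max=15/2

a_max = (15/2)/1 = 15/2
d_a = ½·15/2·1 = 15/4; d_c = 15/2·4 = 30
d = 2·15/4 + 30 = 75/2
t_c = 4 > 0 → v_max = v_peak = 15/2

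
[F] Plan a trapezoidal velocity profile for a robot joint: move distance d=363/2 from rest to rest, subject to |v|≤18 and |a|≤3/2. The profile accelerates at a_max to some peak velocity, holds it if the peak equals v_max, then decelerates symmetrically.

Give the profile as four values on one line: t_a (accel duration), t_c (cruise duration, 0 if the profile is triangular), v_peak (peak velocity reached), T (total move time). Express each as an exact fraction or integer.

t_a=11 t_c=0 v_peak=33/2 T=22

vₘ²/aₘ = 18²/(3/2) = 216
363/2 < 216 ⇒ no cruise
v_peak = √(363/2·3/2) = √(1089/4) = 33/2
t_a = (33/2)/(3/2) = 11; t_c = 0
T = 2·11 = 22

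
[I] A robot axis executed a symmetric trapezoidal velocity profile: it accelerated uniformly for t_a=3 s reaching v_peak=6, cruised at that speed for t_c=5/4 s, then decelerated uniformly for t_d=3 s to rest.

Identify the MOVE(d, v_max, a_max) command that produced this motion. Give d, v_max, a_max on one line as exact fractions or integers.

a_max = 6/3 = 2
d_a = ½·6·3 = 9; d_c = 6·5/4 = 15/2
d = 2·9 + 15/2 = 51/2
t_c = 5/4 > 0 → v_max = v_peak = 6

d=51/2 v_max=6 a_max=2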